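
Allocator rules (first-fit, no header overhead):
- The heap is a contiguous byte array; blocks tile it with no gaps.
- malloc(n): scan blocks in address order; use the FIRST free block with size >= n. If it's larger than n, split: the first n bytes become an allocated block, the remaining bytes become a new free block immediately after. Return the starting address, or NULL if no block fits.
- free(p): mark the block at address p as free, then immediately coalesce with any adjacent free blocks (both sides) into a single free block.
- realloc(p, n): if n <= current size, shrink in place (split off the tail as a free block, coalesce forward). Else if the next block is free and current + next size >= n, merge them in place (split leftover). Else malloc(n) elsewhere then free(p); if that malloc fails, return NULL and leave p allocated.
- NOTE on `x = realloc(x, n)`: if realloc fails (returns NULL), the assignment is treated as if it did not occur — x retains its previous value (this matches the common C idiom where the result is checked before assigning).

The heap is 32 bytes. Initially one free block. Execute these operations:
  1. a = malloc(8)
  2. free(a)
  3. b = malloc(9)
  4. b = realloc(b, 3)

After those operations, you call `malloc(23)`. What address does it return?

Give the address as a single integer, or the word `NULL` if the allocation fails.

Op 1: a = malloc(8) -> a = 0; heap: [0-7 ALLOC][8-31 FREE]
Op 2: free(a) -> (freed a); heap: [0-31 FREE]
Op 3: b = malloc(9) -> b = 0; heap: [0-8 ALLOC][9-31 FREE]
Op 4: b = realloc(b, 3) -> b = 0; heap: [0-2 ALLOC][3-31 FREE]
malloc(23): first-fit scan over [0-2 ALLOC][3-31 FREE] -> 3

Answer: 3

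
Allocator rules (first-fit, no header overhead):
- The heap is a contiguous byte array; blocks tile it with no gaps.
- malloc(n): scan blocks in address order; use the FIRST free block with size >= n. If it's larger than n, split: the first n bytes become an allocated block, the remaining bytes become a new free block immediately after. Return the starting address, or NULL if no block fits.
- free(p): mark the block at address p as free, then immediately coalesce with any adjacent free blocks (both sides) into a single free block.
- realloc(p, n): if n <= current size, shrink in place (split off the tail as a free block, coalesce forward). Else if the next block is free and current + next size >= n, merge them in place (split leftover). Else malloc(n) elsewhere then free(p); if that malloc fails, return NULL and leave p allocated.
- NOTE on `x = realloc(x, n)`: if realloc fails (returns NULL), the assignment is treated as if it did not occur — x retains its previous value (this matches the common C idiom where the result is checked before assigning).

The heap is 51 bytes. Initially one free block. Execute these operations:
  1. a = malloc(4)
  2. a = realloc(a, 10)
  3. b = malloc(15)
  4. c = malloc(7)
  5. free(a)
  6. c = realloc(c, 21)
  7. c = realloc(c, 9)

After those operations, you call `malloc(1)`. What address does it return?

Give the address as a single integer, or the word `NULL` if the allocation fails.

Answer: 0

Derivation:
Op 1: a = malloc(4) -> a = 0; heap: [0-3 ALLOC][4-50 FREE]
Op 2: a = realloc(a, 10) -> a = 0; heap: [0-9 ALLOC][10-50 FREE]
Op 3: b = malloc(15) -> b = 10; heap: [0-9 ALLOC][10-24 ALLOC][25-50 FREE]
Op 4: c = malloc(7) -> c = 25; heap: [0-9 ALLOC][10-24 ALLOC][25-31 ALLOC][32-50 FREE]
Op 5: free(a) -> (freed a); heap: [0-9 FREE][10-24 ALLOC][25-31 ALLOC][32-50 FREE]
Op 6: c = realloc(c, 21) -> c = 25; heap: [0-9 FREE][10-24 ALLOC][25-45 ALLOC][46-50 FREE]
Op 7: c = realloc(c, 9) -> c = 25; heap: [0-9 FREE][10-24 ALLOC][25-33 ALLOC][34-50 FREE]
malloc(1): first-fit scan over [0-9 FREE][10-24 ALLOC][25-33 ALLOC][34-50 FREE] -> 0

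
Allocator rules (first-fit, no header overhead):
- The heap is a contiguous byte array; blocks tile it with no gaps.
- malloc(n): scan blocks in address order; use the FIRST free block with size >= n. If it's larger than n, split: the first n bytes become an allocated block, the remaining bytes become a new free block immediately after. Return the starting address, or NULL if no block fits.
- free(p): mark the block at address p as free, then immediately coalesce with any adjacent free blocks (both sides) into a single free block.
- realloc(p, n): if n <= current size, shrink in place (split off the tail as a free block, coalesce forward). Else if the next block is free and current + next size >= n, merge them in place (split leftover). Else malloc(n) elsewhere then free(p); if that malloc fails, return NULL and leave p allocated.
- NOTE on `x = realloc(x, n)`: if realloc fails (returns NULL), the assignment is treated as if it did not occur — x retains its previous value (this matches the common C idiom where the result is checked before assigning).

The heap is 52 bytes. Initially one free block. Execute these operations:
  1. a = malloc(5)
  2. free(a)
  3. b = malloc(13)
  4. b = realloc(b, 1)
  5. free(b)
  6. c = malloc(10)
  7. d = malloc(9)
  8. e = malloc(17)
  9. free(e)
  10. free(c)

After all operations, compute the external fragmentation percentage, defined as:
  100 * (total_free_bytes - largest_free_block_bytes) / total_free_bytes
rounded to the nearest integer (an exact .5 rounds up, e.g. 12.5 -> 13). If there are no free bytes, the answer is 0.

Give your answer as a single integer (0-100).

Op 1: a = malloc(5) -> a = 0; heap: [0-4 ALLOC][5-51 FREE]
Op 2: free(a) -> (freed a); heap: [0-51 FREE]
Op 3: b = malloc(13) -> b = 0; heap: [0-12 ALLOC][13-51 FREE]
Op 4: b = realloc(b, 1) -> b = 0; heap: [0-0 ALLOC][1-51 FREE]
Op 5: free(b) -> (freed b); heap: [0-51 FREE]
Op 6: c = malloc(10) -> c = 0; heap: [0-9 ALLOC][10-51 FREE]
Op 7: d = malloc(9) -> d = 10; heap: [0-9 ALLOC][10-18 ALLOC][19-51 FREE]
Op 8: e = malloc(17) -> e = 19; heap: [0-9 ALLOC][10-18 ALLOC][19-35 ALLOC][36-51 FREE]
Op 9: free(e) -> (freed e); heap: [0-9 ALLOC][10-18 ALLOC][19-51 FREE]
Op 10: free(c) -> (freed c); heap: [0-9 FREE][10-18 ALLOC][19-51 FREE]
Free blocks: [10 33] total_free=43 largest=33 -> 100*(43-33)/43 = 1000/43 ≈ 23.256 -> rounds to 23

Answer: 23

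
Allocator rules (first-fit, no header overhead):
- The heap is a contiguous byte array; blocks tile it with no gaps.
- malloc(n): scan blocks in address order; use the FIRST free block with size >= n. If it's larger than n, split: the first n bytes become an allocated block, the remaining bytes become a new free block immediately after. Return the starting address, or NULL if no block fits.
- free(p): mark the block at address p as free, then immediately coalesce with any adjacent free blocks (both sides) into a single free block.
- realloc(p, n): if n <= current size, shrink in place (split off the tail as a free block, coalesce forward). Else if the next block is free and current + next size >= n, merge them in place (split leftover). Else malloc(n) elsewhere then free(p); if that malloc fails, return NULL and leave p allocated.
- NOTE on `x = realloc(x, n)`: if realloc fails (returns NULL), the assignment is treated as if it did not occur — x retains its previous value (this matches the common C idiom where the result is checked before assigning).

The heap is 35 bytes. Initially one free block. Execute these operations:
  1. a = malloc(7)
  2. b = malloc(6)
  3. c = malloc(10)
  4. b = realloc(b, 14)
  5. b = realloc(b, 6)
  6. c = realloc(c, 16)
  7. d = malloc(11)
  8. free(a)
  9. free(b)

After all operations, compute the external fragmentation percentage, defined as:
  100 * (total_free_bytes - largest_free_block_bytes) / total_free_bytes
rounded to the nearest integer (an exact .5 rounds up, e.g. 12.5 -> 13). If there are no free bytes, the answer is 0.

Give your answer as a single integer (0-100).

Answer: 32

Derivation:
Op 1: a = malloc(7) -> a = 0; heap: [0-6 ALLOC][7-34 FREE]
Op 2: b = malloc(6) -> b = 7; heap: [0-6 ALLOC][7-12 ALLOC][13-34 FREE]
Op 3: c = malloc(10) -> c = 13; heap: [0-6 ALLOC][7-12 ALLOC][13-22 ALLOC][23-34 FREE]
Op 4: b = realloc(b, 14) -> NULL (b unchanged); heap: [0-6 ALLOC][7-12 ALLOC][13-22 ALLOC][23-34 FREE]
Op 5: b = realloc(b, 6) -> b = 7; heap: [0-6 ALLOC][7-12 ALLOC][13-22 ALLOC][23-34 FREE]
Op 6: c = realloc(c, 16) -> c = 13; heap: [0-6 ALLOC][7-12 ALLOC][13-28 ALLOC][29-34 FREE]
Op 7: d = malloc(11) -> d = NULL; heap: [0-6 ALLOC][7-12 ALLOC][13-28 ALLOC][29-34 FREE]
Op 8: free(a) -> (freed a); heap: [0-6 FREE][7-12 ALLOC][13-28 ALLOC][29-34 FREE]
Op 9: free(b) -> (freed b); heap: [0-12 FREE][13-28 ALLOC][29-34 FREE]
Free blocks: [13 6] total_free=19 largest=13 -> 100*(19-13)/19 = 600/19 ≈ 31.579 -> rounds to 32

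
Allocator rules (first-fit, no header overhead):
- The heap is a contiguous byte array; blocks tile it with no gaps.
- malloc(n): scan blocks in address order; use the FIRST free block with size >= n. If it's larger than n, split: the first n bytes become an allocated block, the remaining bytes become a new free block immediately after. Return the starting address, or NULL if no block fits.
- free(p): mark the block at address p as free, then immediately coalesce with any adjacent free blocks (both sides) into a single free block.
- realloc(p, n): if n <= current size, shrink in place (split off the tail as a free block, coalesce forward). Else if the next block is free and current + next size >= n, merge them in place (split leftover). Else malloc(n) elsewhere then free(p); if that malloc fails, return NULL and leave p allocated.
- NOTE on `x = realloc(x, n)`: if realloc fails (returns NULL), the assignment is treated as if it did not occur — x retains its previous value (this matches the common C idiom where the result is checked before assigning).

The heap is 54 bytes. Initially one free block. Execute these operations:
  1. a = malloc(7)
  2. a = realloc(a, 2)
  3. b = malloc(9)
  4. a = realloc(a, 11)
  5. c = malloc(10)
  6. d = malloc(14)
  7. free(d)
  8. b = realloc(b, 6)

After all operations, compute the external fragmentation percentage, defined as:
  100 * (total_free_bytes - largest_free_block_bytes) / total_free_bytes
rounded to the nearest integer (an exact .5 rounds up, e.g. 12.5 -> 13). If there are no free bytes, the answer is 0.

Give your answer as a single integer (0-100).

Op 1: a = malloc(7) -> a = 0; heap: [0-6 ALLOC][7-53 FREE]
Op 2: a = realloc(a, 2) -> a = 0; heap: [0-1 ALLOC][2-53 FREE]
Op 3: b = malloc(9) -> b = 2; heap: [0-1 ALLOC][2-10 ALLOC][11-53 FREE]
Op 4: a = realloc(a, 11) -> a = 11; heap: [0-1 FREE][2-10 ALLOC][11-21 ALLOC][22-53 FREE]
Op 5: c = malloc(10) -> c = 22; heap: [0-1 FREE][2-10 ALLOC][11-21 ALLOC][22-31 ALLOC][32-53 FREE]
Op 6: d = malloc(14) -> d = 32; heap: [0-1 FREE][2-10 ALLOC][11-21 ALLOC][22-31 ALLOC][32-45 ALLOC][46-53 FREE]
Op 7: free(d) -> (freed d); heap: [0-1 FREE][2-10 ALLOC][11-21 ALLOC][22-31 ALLOC][32-53 FREE]
Op 8: b = realloc(b, 6) -> b = 2; heap: [0-1 FREE][2-7 ALLOC][8-10 FREE][11-21 ALLOC][22-31 ALLOC][32-53 FREE]
Free blocks: [2 3 22] total_free=27 largest=22 -> 100*(27-22)/27 = 500/27 ≈ 18.519 -> rounds to 19

Answer: 19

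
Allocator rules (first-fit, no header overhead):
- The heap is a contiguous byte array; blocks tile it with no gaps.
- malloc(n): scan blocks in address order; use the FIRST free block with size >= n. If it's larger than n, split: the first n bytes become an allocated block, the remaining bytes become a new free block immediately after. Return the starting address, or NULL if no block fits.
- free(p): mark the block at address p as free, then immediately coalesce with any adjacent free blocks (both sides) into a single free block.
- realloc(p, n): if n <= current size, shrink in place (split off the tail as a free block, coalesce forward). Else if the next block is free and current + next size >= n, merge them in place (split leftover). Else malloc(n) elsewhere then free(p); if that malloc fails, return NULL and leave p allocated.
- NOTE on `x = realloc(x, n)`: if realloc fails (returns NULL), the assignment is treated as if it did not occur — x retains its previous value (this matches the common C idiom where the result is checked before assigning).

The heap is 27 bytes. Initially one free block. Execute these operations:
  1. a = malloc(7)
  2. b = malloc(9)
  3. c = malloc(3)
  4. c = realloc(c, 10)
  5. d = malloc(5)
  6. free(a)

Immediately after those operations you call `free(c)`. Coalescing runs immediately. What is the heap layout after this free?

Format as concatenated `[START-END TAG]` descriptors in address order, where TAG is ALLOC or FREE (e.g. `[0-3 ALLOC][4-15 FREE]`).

Answer: [0-6 FREE][7-15 ALLOC][16-26 FREE]

Derivation:
Op 1: a = malloc(7) -> a = 0; heap: [0-6 ALLOC][7-26 FREE]
Op 2: b = malloc(9) -> b = 7; heap: [0-6 ALLOC][7-15 ALLOC][16-26 FREE]
Op 3: c = malloc(3) -> c = 16; heap: [0-6 ALLOC][7-15 ALLOC][16-18 ALLOC][19-26 FREE]
Op 4: c = realloc(c, 10) -> c = 16; heap: [0-6 ALLOC][7-15 ALLOC][16-25 ALLOC][26-26 FREE]
Op 5: d = malloc(5) -> d = NULL; heap: [0-6 ALLOC][7-15 ALLOC][16-25 ALLOC][26-26 FREE]
Op 6: free(a) -> (freed a); heap: [0-6 FREE][7-15 ALLOC][16-25 ALLOC][26-26 FREE]
free(c): c = 16 -> block [16-25 ALLOC]; mark free, coalesce with adjacent free neighbors -> [0-6 FREE][7-15 ALLOC][16-26 FREE]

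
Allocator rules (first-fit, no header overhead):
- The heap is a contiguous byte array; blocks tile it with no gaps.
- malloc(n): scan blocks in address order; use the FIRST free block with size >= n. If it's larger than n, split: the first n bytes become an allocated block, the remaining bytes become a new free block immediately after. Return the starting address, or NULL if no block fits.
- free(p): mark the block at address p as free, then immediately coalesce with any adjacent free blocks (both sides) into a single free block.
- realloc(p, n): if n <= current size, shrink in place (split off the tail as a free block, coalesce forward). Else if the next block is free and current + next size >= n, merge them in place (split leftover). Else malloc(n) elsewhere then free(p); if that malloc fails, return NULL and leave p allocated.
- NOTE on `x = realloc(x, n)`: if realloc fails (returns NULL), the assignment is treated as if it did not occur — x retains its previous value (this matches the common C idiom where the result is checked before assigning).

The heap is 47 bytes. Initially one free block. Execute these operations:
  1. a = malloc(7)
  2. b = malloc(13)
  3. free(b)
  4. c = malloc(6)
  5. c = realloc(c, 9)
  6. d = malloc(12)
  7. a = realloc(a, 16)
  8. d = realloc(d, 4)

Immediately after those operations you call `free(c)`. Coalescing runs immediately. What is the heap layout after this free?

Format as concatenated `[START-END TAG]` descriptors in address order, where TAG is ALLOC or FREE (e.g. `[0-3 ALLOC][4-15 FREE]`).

Answer: [0-15 FREE][16-19 ALLOC][20-27 FREE][28-43 ALLOC][44-46 FREE]

Derivation:
Op 1: a = malloc(7) -> a = 0; heap: [0-6 ALLOC][7-46 FREE]
Op 2: b = malloc(13) -> b = 7; heap: [0-6 ALLOC][7-19 ALLOC][20-46 FREE]
Op 3: free(b) -> (freed b); heap: [0-6 ALLOC][7-46 FREE]
Op 4: c = malloc(6) -> c = 7; heap: [0-6 ALLOC][7-12 ALLOC][13-46 FREE]
Op 5: c = realloc(c, 9) -> c = 7; heap: [0-6 ALLOC][7-15 ALLOC][16-46 FREE]
Op 6: d = malloc(12) -> d = 16; heap: [0-6 ALLOC][7-15 ALLOC][16-27 ALLOC][28-46 FREE]
Op 7: a = realloc(a, 16) -> a = 28; heap: [0-6 FREE][7-15 ALLOC][16-27 ALLOC][28-43 ALLOC][44-46 FREE]
Op 8: d = realloc(d, 4) -> d = 16; heap: [0-6 FREE][7-15 ALLOC][16-19 ALLOC][20-27 FREE][28-43 ALLOC][44-46 FREE]
free(c): c = 7 -> block [7-15 ALLOC]; mark free, coalesce with adjacent free neighbors -> [0-15 FREE][16-19 ALLOC][20-27 FREE][28-43 ALLOC][44-46 FREE]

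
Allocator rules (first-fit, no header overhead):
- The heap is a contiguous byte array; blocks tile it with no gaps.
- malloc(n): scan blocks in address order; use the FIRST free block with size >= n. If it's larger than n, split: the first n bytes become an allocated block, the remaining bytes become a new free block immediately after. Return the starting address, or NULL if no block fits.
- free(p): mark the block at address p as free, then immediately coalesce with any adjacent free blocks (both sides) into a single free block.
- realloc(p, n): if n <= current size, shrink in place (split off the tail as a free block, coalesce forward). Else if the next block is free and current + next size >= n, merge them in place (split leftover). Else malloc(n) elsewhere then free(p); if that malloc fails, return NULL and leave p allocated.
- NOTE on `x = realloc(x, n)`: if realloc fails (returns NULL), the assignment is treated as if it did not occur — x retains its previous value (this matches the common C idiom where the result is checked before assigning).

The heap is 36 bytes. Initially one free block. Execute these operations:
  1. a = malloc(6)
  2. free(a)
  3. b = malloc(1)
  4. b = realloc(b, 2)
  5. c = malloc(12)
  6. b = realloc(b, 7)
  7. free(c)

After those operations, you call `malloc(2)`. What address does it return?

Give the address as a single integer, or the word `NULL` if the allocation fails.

Op 1: a = malloc(6) -> a = 0; heap: [0-5 ALLOC][6-35 FREE]
Op 2: free(a) -> (freed a); heap: [0-35 FREE]
Op 3: b = malloc(1) -> b = 0; heap: [0-0 ALLOC][1-35 FREE]
Op 4: b = realloc(b, 2) -> b = 0; heap: [0-1 ALLOC][2-35 FREE]
Op 5: c = malloc(12) -> c = 2; heap: [0-1 ALLOC][2-13 ALLOC][14-35 FREE]
Op 6: b = realloc(b, 7) -> b = 14; heap: [0-1 FREE][2-13 ALLOC][14-20 ALLOC][21-35 FREE]
Op 7: free(c) -> (freed c); heap: [0-13 FREE][14-20 ALLOC][21-35 FREE]
malloc(2): first-fit scan over [0-13 FREE][14-20 ALLOC][21-35 FREE] -> 0

Answer: 0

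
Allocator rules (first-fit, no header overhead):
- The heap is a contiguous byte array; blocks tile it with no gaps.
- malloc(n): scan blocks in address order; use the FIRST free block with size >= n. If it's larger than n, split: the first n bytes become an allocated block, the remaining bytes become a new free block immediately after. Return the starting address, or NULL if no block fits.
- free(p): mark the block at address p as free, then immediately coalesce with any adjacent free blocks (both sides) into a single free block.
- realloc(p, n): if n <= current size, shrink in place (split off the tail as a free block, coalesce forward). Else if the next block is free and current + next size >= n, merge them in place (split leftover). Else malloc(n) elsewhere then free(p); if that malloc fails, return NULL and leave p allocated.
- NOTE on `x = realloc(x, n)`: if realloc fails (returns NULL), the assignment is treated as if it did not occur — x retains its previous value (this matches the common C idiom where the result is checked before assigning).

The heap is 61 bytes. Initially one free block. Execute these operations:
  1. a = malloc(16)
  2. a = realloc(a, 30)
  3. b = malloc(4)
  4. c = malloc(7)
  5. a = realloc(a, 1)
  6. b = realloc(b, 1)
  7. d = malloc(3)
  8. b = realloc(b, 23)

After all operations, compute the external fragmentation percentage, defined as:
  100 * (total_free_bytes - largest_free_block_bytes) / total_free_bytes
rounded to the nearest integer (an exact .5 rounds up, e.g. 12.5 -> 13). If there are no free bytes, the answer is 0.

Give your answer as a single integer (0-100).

Op 1: a = malloc(16) -> a = 0; heap: [0-15 ALLOC][16-60 FREE]
Op 2: a = realloc(a, 30) -> a = 0; heap: [0-29 ALLOC][30-60 FREE]
Op 3: b = malloc(4) -> b = 30; heap: [0-29 ALLOC][30-33 ALLOC][34-60 FREE]
Op 4: c = malloc(7) -> c = 34; heap: [0-29 ALLOC][30-33 ALLOC][34-40 ALLOC][41-60 FREE]
Op 5: a = realloc(a, 1) -> a = 0; heap: [0-0 ALLOC][1-29 FREE][30-33 ALLOC][34-40 ALLOC][41-60 FREE]
Op 6: b = realloc(b, 1) -> b = 30; heap: [0-0 ALLOC][1-29 FREE][30-30 ALLOC][31-33 FREE][34-40 ALLOC][41-60 FREE]
Op 7: d = malloc(3) -> d = 1; heap: [0-0 ALLOC][1-3 ALLOC][4-29 FREE][30-30 ALLOC][31-33 FREE][34-40 ALLOC][41-60 FREE]
Op 8: b = realloc(b, 23) -> b = 4; heap: [0-0 ALLOC][1-3 ALLOC][4-26 ALLOC][27-33 FREE][34-40 ALLOC][41-60 FREE]
Free blocks: [7 20] total_free=27 largest=20 -> 100*(27-20)/27 = 700/27 ≈ 25.926 -> rounds to 26

Answer: 26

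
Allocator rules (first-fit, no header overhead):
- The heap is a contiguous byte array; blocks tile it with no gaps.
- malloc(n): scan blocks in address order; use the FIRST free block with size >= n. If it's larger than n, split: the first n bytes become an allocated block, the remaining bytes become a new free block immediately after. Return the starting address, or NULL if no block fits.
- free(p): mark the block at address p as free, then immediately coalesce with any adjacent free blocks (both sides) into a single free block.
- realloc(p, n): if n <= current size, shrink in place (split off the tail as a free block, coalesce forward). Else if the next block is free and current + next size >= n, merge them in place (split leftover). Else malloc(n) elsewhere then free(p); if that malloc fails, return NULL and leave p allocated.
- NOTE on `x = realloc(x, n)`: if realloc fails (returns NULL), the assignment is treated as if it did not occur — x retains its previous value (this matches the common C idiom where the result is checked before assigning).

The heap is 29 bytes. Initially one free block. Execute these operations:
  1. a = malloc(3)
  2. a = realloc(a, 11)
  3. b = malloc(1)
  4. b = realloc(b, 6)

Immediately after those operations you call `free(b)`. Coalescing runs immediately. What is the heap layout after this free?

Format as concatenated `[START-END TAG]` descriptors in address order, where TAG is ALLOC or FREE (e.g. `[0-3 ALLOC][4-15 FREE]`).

Answer: [0-10 ALLOC][11-28 FREE]

Derivation:
Op 1: a = malloc(3) -> a = 0; heap: [0-2 ALLOC][3-28 FREE]
Op 2: a = realloc(a, 11) -> a = 0; heap: [0-10 ALLOC][11-28 FREE]
Op 3: b = malloc(1) -> b = 11; heap: [0-10 ALLOC][11-11 ALLOC][12-28 FREE]
Op 4: b = realloc(b, 6) -> b = 11; heap: [0-10 ALLOC][11-16 ALLOC][17-28 FREE]
free(b): b = 11 -> block [11-16 ALLOC]; mark free, coalesce with adjacent free neighbors -> [0-10 ALLOC][11-28 FREE]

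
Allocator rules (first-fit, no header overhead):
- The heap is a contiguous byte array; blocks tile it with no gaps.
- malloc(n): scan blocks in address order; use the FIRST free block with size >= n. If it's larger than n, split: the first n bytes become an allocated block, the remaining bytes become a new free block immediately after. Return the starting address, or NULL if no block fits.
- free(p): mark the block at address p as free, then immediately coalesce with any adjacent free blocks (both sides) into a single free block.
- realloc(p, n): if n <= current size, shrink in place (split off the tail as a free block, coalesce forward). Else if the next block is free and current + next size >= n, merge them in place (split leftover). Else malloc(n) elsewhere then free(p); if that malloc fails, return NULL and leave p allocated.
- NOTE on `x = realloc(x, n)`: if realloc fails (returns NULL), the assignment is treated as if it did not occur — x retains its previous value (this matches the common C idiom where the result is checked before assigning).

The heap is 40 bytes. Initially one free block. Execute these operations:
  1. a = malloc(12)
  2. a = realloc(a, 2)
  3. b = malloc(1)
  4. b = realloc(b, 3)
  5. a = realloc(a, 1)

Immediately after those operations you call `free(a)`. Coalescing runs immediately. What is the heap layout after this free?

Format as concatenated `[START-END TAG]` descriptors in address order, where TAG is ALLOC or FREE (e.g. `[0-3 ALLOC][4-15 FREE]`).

Op 1: a = malloc(12) -> a = 0; heap: [0-11 ALLOC][12-39 FREE]
Op 2: a = realloc(a, 2) -> a = 0; heap: [0-1 ALLOC][2-39 FREE]
Op 3: b = malloc(1) -> b = 2; heap: [0-1 ALLOC][2-2 ALLOC][3-39 FREE]
Op 4: b = realloc(b, 3) -> b = 2; heap: [0-1 ALLOC][2-4 ALLOC][5-39 FREE]
Op 5: a = realloc(a, 1) -> a = 0; heap: [0-0 ALLOC][1-1 FREE][2-4 ALLOC][5-39 FREE]
free(a): a = 0 -> block [0-0 ALLOC]; mark free, coalesce with adjacent free neighbors -> [0-1 FREE][2-4 ALLOC][5-39 FREE]

Answer: [0-1 FREE][2-4 ALLOC][5-39 FREE]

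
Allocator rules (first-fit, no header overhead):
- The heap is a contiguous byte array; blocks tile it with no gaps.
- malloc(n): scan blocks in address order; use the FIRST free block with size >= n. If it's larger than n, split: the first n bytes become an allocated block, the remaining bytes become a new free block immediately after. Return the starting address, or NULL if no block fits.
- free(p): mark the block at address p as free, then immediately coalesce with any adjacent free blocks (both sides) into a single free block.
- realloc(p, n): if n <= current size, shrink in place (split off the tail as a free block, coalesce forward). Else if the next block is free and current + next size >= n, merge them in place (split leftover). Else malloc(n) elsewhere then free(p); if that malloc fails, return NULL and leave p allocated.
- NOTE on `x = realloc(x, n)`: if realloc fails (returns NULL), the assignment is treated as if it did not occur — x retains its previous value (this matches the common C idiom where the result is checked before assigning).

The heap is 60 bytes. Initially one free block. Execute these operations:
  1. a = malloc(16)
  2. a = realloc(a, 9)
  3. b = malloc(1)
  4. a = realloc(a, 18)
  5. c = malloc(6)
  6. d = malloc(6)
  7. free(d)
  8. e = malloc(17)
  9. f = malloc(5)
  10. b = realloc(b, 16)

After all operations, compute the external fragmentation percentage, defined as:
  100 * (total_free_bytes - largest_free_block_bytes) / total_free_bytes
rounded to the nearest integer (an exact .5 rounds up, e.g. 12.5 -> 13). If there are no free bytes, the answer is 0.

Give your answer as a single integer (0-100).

Answer: 23

Derivation:
Op 1: a = malloc(16) -> a = 0; heap: [0-15 ALLOC][16-59 FREE]
Op 2: a = realloc(a, 9) -> a = 0; heap: [0-8 ALLOC][9-59 FREE]
Op 3: b = malloc(1) -> b = 9; heap: [0-8 ALLOC][9-9 ALLOC][10-59 FREE]
Op 4: a = realloc(a, 18) -> a = 10; heap: [0-8 FREE][9-9 ALLOC][10-27 ALLOC][28-59 FREE]
Op 5: c = malloc(6) -> c = 0; heap: [0-5 ALLOC][6-8 FREE][9-9 ALLOC][10-27 ALLOC][28-59 FREE]
Op 6: d = malloc(6) -> d = 28; heap: [0-5 ALLOC][6-8 FREE][9-9 ALLOC][10-27 ALLOC][28-33 ALLOC][34-59 FREE]
Op 7: free(d) -> (freed d); heap: [0-5 ALLOC][6-8 FREE][9-9 ALLOC][10-27 ALLOC][28-59 FREE]
Op 8: e = malloc(17) -> e = 28; heap: [0-5 ALLOC][6-8 FREE][9-9 ALLOC][10-27 ALLOC][28-44 ALLOC][45-59 FREE]
Op 9: f = malloc(5) -> f = 45; heap: [0-5 ALLOC][6-8 FREE][9-9 ALLOC][10-27 ALLOC][28-44 ALLOC][45-49 ALLOC][50-59 FREE]
Op 10: b = realloc(b, 16) -> NULL (b unchanged); heap: [0-5 ALLOC][6-8 FREE][9-9 ALLOC][10-27 ALLOC][28-44 ALLOC][45-49 ALLOC][50-59 FREE]
Free blocks: [3 10] total_free=13 largest=10 -> 100*(13-10)/13 = 300/13 ≈ 23.077 -> rounds to 23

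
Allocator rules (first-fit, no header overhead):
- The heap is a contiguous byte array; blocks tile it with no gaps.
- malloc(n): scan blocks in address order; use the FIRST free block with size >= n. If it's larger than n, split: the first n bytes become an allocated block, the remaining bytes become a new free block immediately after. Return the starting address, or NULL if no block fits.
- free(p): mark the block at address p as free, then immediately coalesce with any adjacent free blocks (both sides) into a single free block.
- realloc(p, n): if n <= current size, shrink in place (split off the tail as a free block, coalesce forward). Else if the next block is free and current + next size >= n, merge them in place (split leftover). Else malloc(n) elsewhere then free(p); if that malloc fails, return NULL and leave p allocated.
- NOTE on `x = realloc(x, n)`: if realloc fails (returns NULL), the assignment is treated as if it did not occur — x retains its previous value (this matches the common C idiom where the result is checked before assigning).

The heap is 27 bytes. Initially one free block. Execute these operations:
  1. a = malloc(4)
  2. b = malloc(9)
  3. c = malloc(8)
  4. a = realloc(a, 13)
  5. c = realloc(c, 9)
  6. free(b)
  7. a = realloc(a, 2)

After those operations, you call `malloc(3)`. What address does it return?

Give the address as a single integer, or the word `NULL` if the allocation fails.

Op 1: a = malloc(4) -> a = 0; heap: [0-3 ALLOC][4-26 FREE]
Op 2: b = malloc(9) -> b = 4; heap: [0-3 ALLOC][4-12 ALLOC][13-26 FREE]
Op 3: c = malloc(8) -> c = 13; heap: [0-3 ALLOC][4-12 ALLOC][13-20 ALLOC][21-26 FREE]
Op 4: a = realloc(a, 13) -> NULL (a unchanged); heap: [0-3 ALLOC][4-12 ALLOC][13-20 ALLOC][21-26 FREE]
Op 5: c = realloc(c, 9) -> c = 13; heap: [0-3 ALLOC][4-12 ALLOC][13-21 ALLOC][22-26 FREE]
Op 6: free(b) -> (freed b); heap: [0-3 ALLOC][4-12 FREE][13-21 ALLOC][22-26 FREE]
Op 7: a = realloc(a, 2) -> a = 0; heap: [0-1 ALLOC][2-12 FREE][13-21 ALLOC][22-26 FREE]
malloc(3): first-fit scan over [0-1 ALLOC][2-12 FREE][13-21 ALLOC][22-26 FREE] -> 2

Answer: 2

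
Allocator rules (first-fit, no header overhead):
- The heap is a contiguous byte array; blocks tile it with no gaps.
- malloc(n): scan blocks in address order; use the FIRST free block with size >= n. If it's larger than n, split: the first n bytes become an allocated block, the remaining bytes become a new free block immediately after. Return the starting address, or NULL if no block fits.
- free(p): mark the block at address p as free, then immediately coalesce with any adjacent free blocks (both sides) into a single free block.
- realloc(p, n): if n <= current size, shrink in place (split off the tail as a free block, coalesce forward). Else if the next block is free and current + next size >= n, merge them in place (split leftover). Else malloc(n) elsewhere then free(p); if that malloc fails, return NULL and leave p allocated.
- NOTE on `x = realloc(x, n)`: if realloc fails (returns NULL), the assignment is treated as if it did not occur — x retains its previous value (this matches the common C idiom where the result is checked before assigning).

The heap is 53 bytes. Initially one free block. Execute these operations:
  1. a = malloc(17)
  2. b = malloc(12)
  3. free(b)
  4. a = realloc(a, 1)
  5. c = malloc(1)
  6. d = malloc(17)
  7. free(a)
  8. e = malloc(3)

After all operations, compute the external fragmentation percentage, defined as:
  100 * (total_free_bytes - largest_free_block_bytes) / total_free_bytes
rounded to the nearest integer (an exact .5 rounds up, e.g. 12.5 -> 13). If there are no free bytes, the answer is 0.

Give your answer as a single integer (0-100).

Answer: 3

Derivation:
Op 1: a = malloc(17) -> a = 0; heap: [0-16 ALLOC][17-52 FREE]
Op 2: b = malloc(12) -> b = 17; heap: [0-16 ALLOC][17-28 ALLOC][29-52 FREE]
Op 3: free(b) -> (freed b); heap: [0-16 ALLOC][17-52 FREE]
Op 4: a = realloc(a, 1) -> a = 0; heap: [0-0 ALLOC][1-52 FREE]
Op 5: c = malloc(1) -> c = 1; heap: [0-0 ALLOC][1-1 ALLOC][2-52 FREE]
Op 6: d = malloc(17) -> d = 2; heap: [0-0 ALLOC][1-1 ALLOC][2-18 ALLOC][19-52 FREE]
Op 7: free(a) -> (freed a); heap: [0-0 FREE][1-1 ALLOC][2-18 ALLOC][19-52 FREE]
Op 8: e = malloc(3) -> e = 19; heap: [0-0 FREE][1-1 ALLOC][2-18 ALLOC][19-21 ALLOC][22-52 FREE]
Free blocks: [1 31] total_free=32 largest=31 -> 100*(32-31)/32 = 100/32 = 3.125 -> rounds to 3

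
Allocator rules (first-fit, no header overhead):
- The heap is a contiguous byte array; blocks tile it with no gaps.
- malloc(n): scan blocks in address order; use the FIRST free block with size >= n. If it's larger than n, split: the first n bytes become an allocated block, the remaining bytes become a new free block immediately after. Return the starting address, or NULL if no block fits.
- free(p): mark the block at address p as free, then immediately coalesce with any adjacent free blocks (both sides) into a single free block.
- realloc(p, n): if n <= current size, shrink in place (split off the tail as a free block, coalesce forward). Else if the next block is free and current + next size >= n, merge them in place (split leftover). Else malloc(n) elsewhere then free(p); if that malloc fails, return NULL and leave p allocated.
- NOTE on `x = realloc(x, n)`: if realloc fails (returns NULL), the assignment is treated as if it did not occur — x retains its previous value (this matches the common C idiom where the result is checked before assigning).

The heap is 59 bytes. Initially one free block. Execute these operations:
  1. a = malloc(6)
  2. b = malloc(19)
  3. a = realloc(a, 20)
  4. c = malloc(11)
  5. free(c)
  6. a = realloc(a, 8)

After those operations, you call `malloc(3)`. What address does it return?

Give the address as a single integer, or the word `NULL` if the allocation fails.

Op 1: a = malloc(6) -> a = 0; heap: [0-5 ALLOC][6-58 FREE]
Op 2: b = malloc(19) -> b = 6; heap: [0-5 ALLOC][6-24 ALLOC][25-58 FREE]
Op 3: a = realloc(a, 20) -> a = 25; heap: [0-5 FREE][6-24 ALLOC][25-44 ALLOC][45-58 FREE]
Op 4: c = malloc(11) -> c = 45; heap: [0-5 FREE][6-24 ALLOC][25-44 ALLOC][45-55 ALLOC][56-58 FREE]
Op 5: free(c) -> (freed c); heap: [0-5 FREE][6-24 ALLOC][25-44 ALLOC][45-58 FREE]
Op 6: a = realloc(a, 8) -> a = 25; heap: [0-5 FREE][6-24 ALLOC][25-32 ALLOC][33-58 FREE]
malloc(3): first-fit scan over [0-5 FREE][6-24 ALLOC][25-32 ALLOC][33-58 FREE] -> 0

Answer: 0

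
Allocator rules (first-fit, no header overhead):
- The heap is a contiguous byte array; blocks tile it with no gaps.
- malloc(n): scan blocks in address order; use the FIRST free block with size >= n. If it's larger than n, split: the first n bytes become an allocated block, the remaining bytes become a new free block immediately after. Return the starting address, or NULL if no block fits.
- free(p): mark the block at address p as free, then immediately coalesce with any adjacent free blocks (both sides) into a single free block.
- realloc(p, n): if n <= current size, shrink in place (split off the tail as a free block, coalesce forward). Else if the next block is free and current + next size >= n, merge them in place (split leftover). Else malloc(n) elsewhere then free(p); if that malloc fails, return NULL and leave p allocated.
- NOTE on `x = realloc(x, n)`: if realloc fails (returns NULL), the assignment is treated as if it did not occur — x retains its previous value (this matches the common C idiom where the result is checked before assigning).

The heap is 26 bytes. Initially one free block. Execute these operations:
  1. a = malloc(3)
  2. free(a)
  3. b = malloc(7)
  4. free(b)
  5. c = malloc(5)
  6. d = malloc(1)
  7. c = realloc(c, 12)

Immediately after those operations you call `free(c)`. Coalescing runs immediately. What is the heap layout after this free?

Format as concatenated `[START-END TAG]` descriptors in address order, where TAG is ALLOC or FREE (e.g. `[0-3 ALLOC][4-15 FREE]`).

Op 1: a = malloc(3) -> a = 0; heap: [0-2 ALLOC][3-25 FREE]
Op 2: free(a) -> (freed a); heap: [0-25 FREE]
Op 3: b = malloc(7) -> b = 0; heap: [0-6 ALLOC][7-25 FREE]
Op 4: free(b) -> (freed b); heap: [0-25 FREE]
Op 5: c = malloc(5) -> c = 0; heap: [0-4 ALLOC][5-25 FREE]
Op 6: d = malloc(1) -> d = 5; heap: [0-4 ALLOC][5-5 ALLOC][6-25 FREE]
Op 7: c = realloc(c, 12) -> c = 6; heap: [0-4 FREE][5-5 ALLOC][6-17 ALLOC][18-25 FREE]
free(c): c = 6 -> block [6-17 ALLOC]; mark free, coalesce with adjacent free neighbors -> [0-4 FREE][5-5 ALLOC][6-25 FREE]

Answer: [0-4 FREE][5-5 ALLOC][6-25 FREE]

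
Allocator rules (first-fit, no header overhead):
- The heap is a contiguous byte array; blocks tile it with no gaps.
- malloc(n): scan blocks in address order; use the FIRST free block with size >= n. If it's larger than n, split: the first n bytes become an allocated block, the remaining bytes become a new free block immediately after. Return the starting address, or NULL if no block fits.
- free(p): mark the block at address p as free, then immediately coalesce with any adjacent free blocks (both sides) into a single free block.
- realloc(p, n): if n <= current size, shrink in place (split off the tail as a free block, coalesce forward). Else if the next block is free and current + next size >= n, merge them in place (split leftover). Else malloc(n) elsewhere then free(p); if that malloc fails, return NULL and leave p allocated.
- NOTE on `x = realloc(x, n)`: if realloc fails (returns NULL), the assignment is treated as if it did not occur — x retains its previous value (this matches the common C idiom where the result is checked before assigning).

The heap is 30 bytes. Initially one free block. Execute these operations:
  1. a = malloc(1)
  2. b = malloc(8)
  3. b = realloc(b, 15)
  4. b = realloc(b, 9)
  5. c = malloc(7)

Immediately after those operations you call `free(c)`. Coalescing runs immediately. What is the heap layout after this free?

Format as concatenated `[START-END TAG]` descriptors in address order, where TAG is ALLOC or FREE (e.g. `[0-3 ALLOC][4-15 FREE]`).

Answer: [0-0 ALLOC][1-9 ALLOC][10-29 FREE]

Derivation:
Op 1: a = malloc(1) -> a = 0; heap: [0-0 ALLOC][1-29 FREE]
Op 2: b = malloc(8) -> b = 1; heap: [0-0 ALLOC][1-8 ALLOC][9-29 FREE]
Op 3: b = realloc(b, 15) -> b = 1; heap: [0-0 ALLOC][1-15 ALLOC][16-29 FREE]
Op 4: b = realloc(b, 9) -> b = 1; heap: [0-0 ALLOC][1-9 ALLOC][10-29 FREE]
Op 5: c = malloc(7) -> c = 10; heap: [0-0 ALLOC][1-9 ALLOC][10-16 ALLOC][17-29 FREE]
free(c): c = 10 -> block [10-16 ALLOC]; mark free, coalesce with adjacent free neighbors -> [0-0 ALLOC][1-9 ALLOC][10-29 FREE]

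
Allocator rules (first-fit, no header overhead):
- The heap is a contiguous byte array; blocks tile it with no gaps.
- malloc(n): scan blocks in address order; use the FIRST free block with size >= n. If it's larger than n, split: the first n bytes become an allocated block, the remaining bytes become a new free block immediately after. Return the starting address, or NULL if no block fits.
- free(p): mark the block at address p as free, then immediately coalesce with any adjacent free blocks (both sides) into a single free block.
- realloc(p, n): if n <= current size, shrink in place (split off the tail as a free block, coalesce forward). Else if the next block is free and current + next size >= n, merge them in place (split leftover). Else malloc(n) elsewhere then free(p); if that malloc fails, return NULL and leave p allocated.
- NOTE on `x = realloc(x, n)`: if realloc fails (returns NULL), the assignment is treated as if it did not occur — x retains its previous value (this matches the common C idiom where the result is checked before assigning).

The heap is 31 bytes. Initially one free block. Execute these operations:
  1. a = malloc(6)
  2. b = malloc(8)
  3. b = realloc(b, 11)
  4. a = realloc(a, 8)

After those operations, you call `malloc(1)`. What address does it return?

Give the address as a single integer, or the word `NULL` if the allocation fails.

Op 1: a = malloc(6) -> a = 0; heap: [0-5 ALLOC][6-30 FREE]
Op 2: b = malloc(8) -> b = 6; heap: [0-5 ALLOC][6-13 ALLOC][14-30 FREE]
Op 3: b = realloc(b, 11) -> b = 6; heap: [0-5 ALLOC][6-16 ALLOC][17-30 FREE]
Op 4: a = realloc(a, 8) -> a = 17; heap: [0-5 FREE][6-16 ALLOC][17-24 ALLOC][25-30 FREE]
malloc(1): first-fit scan over [0-5 FREE][6-16 ALLOC][17-24 ALLOC][25-30 FREE] -> 0

Answer: 0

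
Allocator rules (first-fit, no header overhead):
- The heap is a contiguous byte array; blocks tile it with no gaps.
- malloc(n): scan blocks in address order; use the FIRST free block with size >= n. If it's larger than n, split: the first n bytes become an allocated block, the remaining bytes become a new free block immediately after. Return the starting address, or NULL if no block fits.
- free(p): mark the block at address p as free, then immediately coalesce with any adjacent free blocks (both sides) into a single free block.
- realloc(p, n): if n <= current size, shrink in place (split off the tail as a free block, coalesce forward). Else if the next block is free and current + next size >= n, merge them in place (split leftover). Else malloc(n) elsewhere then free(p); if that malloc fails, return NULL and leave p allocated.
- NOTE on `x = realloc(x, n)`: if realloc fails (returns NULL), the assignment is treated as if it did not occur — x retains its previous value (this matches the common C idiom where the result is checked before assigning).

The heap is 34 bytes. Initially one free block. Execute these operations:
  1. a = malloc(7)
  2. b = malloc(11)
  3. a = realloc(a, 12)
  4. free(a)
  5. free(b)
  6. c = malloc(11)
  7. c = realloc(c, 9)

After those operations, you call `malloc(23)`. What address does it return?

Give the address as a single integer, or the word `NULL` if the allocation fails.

Op 1: a = malloc(7) -> a = 0; heap: [0-6 ALLOC][7-33 FREE]
Op 2: b = malloc(11) -> b = 7; heap: [0-6 ALLOC][7-17 ALLOC][18-33 FREE]
Op 3: a = realloc(a, 12) -> a = 18; heap: [0-6 FREE][7-17 ALLOC][18-29 ALLOC][30-33 FREE]
Op 4: free(a) -> (freed a); heap: [0-6 FREE][7-17 ALLOC][18-33 FREE]
Op 5: free(b) -> (freed b); heap: [0-33 FREE]
Op 6: c = malloc(11) -> c = 0; heap: [0-10 ALLOC][11-33 FREE]
Op 7: c = realloc(c, 9) -> c = 0; heap: [0-8 ALLOC][9-33 FREE]
malloc(23): first-fit scan over [0-8 ALLOC][9-33 FREE] -> 9

Answer: 9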